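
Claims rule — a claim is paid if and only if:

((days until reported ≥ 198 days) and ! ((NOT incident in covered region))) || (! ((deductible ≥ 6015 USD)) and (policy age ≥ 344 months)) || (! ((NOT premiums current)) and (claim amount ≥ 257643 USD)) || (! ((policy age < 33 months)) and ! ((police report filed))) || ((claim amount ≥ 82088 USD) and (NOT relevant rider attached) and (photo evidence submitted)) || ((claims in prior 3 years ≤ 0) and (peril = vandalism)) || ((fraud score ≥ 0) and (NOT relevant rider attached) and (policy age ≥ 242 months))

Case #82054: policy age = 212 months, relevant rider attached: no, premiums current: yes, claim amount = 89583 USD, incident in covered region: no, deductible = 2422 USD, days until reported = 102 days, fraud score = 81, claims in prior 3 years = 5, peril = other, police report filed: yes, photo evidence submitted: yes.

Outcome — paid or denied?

Paid

Atomic conditions:
  days until reported ≥ 198 days: 102 ≥ 198 is false
  NOT incident in covered region: no → true
  deductible ≥ 6015 USD: 2422 ≥ 6015 is false
  policy age ≥ 344 months: 212 ≥ 344 is false
  NOT premiums current: yes → false
  claim amount ≥ 257643 USD: 89583 ≥ 257643 is false
  policy age < 33 months: 212 < 33 is false
  police report filed: yes → true
  claim amount ≥ 82088 USD: 89583 ≥ 82088 is true
  NOT relevant rider attached: no → true
  photo evidence submitted: yes → true
  claims in prior 3 years ≤ 0: 5 ≤ 0 is false
  peril = vandalism: other == vandalism is false
  fraud score ≥ 0: 81 ≥ 0 is true
  policy age ≥ 242 months: 212 ≥ 242 is false
Combine:
[1.2] NOT true = false
[1] false AND false = false
[2.1] NOT false = true
[2] true AND false = false
[3.1] NOT false = true
[3] true AND false = false
[4.1] NOT false = true
[4.2] NOT true = false
[4] true AND false = false
[5] true AND true AND true = true
[6] false AND false = false
[7] true AND true AND false = false
[root] false OR false OR false OR false OR true OR false OR false = true
Overall: true → paid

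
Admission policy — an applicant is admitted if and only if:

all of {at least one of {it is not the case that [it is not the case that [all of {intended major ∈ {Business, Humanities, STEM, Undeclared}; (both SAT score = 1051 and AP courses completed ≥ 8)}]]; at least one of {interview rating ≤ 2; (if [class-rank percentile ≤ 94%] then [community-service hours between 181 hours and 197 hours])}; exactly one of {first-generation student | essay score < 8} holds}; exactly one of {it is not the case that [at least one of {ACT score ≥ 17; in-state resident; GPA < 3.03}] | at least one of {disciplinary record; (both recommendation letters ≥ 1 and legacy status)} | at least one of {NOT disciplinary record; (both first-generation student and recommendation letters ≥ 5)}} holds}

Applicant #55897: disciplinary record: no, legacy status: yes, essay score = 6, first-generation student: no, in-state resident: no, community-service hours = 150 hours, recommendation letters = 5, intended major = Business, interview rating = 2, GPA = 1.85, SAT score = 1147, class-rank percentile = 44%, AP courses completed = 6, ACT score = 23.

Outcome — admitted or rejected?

Atomic conditions:
  intended major ∈ {Business, Humanities, STEM, Undeclared}: Business is in the set → true
  SAT score = 1051: 1147 == 1051 is false
  AP courses completed ≥ 8: 6 ≥ 8 is false
  interview rating ≤ 2: 2 ≤ 2 is true
  class-rank percentile ≤ 94%: 44 ≤ 94 is true
  community-service hours between 181 hours and 197 hours: 150 in [181, 197] is false
  first-generation student: no → false
  essay score < 8: 6 < 8 is true
  ACT score ≥ 17: 23 ≥ 17 is true
  in-state resident: no → false
  GPA < 3.03: 1.85 < 3.03 is true
  disciplinary record: no → false
  recommendation letters ≥ 1: 5 ≥ 1 is true
  legacy status: yes → true
  NOT disciplinary record: no → true
  recommendation letters ≥ 5: 5 ≥ 5 is true
Combine:
[1.1.1.1.2] false AND false = false
[1.1.1.1] true AND false = false
[1.1.1] NOT false = true
[1.1] NOT true = false
[1.2.2] true → false = false
[1.2] true OR false = true
[1.3] exactly-one(false, true) = true
[1] false OR true OR true = true
[2.1.1] true OR false OR true = true
[2.1] NOT true = false
[2.2.2] true AND true = true
[2.2] false OR true = true
[2.3.2] false AND true = false
[2.3] true OR false = true
[2] exactly-one(false, true, true) = false
[root] true AND false = false
Overall: false → rejected

Rejected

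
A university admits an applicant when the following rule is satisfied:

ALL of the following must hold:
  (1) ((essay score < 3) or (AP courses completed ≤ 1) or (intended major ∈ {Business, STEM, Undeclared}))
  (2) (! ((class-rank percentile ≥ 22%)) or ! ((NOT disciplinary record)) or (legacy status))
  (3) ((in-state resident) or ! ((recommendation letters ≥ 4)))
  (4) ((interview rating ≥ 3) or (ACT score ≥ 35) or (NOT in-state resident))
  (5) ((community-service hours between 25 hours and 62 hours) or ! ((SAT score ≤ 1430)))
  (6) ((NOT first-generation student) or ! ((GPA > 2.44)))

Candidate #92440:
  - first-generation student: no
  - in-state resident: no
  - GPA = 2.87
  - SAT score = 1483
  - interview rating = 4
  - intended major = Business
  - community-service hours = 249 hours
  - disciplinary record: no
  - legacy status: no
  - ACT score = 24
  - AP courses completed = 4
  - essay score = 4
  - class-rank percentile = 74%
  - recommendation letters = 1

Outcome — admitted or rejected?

Atomic conditions:
  essay score < 3: 4 < 3 is false
  AP courses completed ≤ 1: 4 ≤ 1 is false
  intended major ∈ {Business, STEM, Undeclared}: Business is in the set → true
  class-rank percentile ≥ 22%: 74 ≥ 22 is true
  NOT disciplinary record: no → true
  legacy status: no → false
  in-state resident: no → false
  recommendation letters ≥ 4: 1 ≥ 4 is false
  interview rating ≥ 3: 4 ≥ 3 is true
  ACT score ≥ 35: 24 ≥ 35 is false
  NOT in-state resident: no → true
  community-service hours between 25 hours and 62 hours: 249 in [25, 62] is false
  SAT score ≤ 1430: 1483 ≤ 1430 is false
  NOT first-generation student: no → true
  GPA > 2.44: 2.87 > 2.44 is true
Combine:
[1] false OR false OR true = true
[2.1] NOT true = false
[2.2] NOT true = false
[2] false OR false OR false = false
[3.2] NOT false = true
[3] false OR true = true
[4] true OR false OR true = true
[5.2] NOT false = true
[5] false OR true = true
[6.2] NOT true = false
[6] true OR false = true
[root] true AND false AND true AND true AND true AND true = false
Overall: false → rejected

Rejected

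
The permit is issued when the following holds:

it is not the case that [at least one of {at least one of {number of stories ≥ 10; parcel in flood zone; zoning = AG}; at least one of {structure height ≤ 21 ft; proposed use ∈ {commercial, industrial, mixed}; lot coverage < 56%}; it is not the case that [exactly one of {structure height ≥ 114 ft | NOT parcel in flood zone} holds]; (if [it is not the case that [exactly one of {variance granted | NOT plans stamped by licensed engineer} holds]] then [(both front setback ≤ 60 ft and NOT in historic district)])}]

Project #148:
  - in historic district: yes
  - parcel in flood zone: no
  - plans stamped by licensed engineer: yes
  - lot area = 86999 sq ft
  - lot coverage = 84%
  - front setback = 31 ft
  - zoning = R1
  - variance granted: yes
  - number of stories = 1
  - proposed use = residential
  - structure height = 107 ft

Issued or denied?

Atomic conditions:
  number of stories ≥ 10: 1 ≥ 10 is false
  parcel in flood zone: no → false
  zoning = AG: R1 == AG is false
  structure height ≤ 21 ft: 107 ≤ 21 is false
  proposed use ∈ {commercial, industrial, mixed}: residential is not in the set → false
  lot coverage < 56%: 84 < 56 is false
  structure height ≥ 114 ft: 107 ≥ 114 is false
  NOT parcel in flood zone: no → true
  variance granted: yes → true
  NOT plans stamped by licensed engineer: yes → false
  front setback ≤ 60 ft: 31 ≤ 60 is true
  NOT in historic district: yes → false
Combine:
[1.1] false OR false OR false = false
[1.2] false OR false OR false = false
[1.3.1] exactly-one(false, true) = true
[1.3] NOT true = false
[1.4.1.1] exactly-one(true, false) = true
[1.4.1] NOT true = false
[1.4.2] true AND false = false
[1.4] false → false (antecedent false ⇒ implication holds) = true
[1] false OR false OR false OR true = true
[root] NOT true = false
Overall: false → denied

Denied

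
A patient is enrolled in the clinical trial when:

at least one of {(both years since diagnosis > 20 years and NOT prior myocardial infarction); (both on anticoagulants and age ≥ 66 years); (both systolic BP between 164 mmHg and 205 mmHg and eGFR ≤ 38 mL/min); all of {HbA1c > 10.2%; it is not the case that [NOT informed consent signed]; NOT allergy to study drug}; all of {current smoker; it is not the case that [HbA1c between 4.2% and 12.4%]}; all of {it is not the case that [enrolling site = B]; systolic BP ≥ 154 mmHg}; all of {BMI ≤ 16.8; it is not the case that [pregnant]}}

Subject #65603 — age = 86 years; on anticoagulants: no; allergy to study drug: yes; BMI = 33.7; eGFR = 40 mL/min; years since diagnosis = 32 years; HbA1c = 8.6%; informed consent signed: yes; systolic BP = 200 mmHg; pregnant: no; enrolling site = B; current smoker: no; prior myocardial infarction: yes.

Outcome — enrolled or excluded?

Excluded

Atomic conditions:
  years since diagnosis > 20 years: 32 > 20 is true
  NOT prior myocardial infarction: yes → false
  on anticoagulants: no → false
  age ≥ 66 years: 86 ≥ 66 is true
  systolic BP between 164 mmHg and 205 mmHg: 200 in [164, 205] is true
  eGFR ≤ 38 mL/min: 40 ≤ 38 is false
  HbA1c > 10.2%: 8.6 > 10.2 is false
  NOT informed consent signed: yes → false
  NOT allergy to study drug: yes → false
  current smoker: no → false
  HbA1c between 4.2% and 12.4%: 8.6 in [4.2, 12.4] is true
  enrolling site = B: B == B is true
  systolic BP ≥ 154 mmHg: 200 ≥ 154 is true
  BMI ≤ 16.8: 33.7 ≤ 16.8 is false
  pregnant: no → false
Combine:
[1] true AND false = false
[2] false AND true = false
[3] true AND false = false
[4.2] NOT false = true
[4] false AND true AND false = false
[5.2] NOT true = false
[5] false AND false = false
[6.1] NOT true = false
[6] false AND true = false
[7.2] NOT false = true
[7] false AND true = false
[root] false OR false OR false OR false OR false OR false OR false = false
Overall: false → excluded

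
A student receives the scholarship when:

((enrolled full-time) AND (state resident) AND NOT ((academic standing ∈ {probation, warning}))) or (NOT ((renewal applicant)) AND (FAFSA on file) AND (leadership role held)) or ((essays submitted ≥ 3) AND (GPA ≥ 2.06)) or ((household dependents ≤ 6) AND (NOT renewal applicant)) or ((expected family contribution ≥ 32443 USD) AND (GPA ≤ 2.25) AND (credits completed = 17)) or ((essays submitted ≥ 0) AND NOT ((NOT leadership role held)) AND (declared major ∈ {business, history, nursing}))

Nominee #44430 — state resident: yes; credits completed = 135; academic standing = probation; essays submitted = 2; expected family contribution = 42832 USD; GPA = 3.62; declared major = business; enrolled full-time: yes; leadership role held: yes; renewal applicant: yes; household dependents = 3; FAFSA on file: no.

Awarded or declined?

Awarded

Atomic conditions:
  enrolled full-time: yes → true
  state resident: yes → true
  academic standing ∈ {probation, warning}: probation is in the set → true
  renewal applicant: yes → true
  FAFSA on file: no → false
  leadership role held: yes → true
  essays submitted ≥ 3: 2 ≥ 3 is false
  GPA ≥ 2.06: 3.62 ≥ 2.06 is true
  household dependents ≤ 6: 3 ≤ 6 is true
  NOT renewal applicant: yes → false
  expected family contribution ≥ 32443 USD: 42832 ≥ 32443 is true
  GPA ≤ 2.25: 3.62 ≤ 2.25 is false
  credits completed = 17: 135 == 17 is false
  essays submitted ≥ 0: 2 ≥ 0 is true
  NOT leadership role held: yes → false
  declared major ∈ {business, history, nursing}: business is in the set → true
Combine:
[1.3] NOT true = false
[1] true AND true AND false = false
[2.1] NOT true = false
[2] false AND false AND true = false
[3] false AND true = false
[4] true AND false = false
[5] true AND false AND false = false
[6.2] NOT false = true
[6] true AND true AND true = true
[root] false OR false OR false OR false OR false OR true = true
Overall: true → awarded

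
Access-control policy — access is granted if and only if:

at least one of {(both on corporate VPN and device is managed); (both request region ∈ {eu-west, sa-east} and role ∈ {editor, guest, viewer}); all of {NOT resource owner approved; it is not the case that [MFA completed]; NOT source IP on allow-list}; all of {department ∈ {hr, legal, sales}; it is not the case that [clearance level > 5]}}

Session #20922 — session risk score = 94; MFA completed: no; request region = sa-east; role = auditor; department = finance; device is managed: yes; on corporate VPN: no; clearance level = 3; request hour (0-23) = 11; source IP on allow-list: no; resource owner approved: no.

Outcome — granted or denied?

Atomic conditions:
  on corporate VPN: no → false
  device is managed: yes → true
  request region ∈ {eu-west, sa-east}: sa-east is in the set → true
  role ∈ {editor, guest, viewer}: auditor is not in the set → false
  NOT resource owner approved: no → true
  MFA completed: no → false
  NOT source IP on allow-list: no → true
  department ∈ {hr, legal, sales}: finance is not in the set → false
  clearance level > 5: 3 > 5 is false
Combine:
[1] false AND true = false
[2] true AND false = false
[3.2] NOT false = true
[3] true AND true AND true = true
[4.2] NOT false = true
[4] false AND true = false
[root] false OR false OR true OR false = true
Overall: true → granted

Granted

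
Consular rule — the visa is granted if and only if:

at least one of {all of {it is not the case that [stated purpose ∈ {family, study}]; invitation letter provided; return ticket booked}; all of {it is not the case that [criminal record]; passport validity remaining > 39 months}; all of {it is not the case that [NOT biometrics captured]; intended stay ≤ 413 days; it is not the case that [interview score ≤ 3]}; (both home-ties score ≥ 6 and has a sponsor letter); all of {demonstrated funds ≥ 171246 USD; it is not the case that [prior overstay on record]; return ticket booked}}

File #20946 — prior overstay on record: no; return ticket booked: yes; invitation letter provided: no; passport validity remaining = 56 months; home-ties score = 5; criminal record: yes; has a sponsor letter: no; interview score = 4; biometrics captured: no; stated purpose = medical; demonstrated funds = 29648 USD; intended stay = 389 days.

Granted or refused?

Refused

Atomic conditions:
  stated purpose ∈ {family, study}: medical is not in the set → false
  invitation letter provided: no → false
  return ticket booked: yes → true
  criminal record: yes → true
  passport validity remaining > 39 months: 56 > 39 is true
  NOT biometrics captured: no → true
  intended stay ≤ 413 days: 389 ≤ 413 is true
  interview score ≤ 3: 4 ≤ 3 is false
  home-ties score ≥ 6: 5 ≥ 6 is false
  has a sponsor letter: no → false
  demonstrated funds ≥ 171246 USD: 29648 ≥ 171246 is false
  prior overstay on record: no → false
Combine:
[1.1] NOT false = true
[1] true AND false AND true = false
[2.1] NOT true = false
[2] false AND true = false
[3.1] NOT true = false
[3.3] NOT false = true
[3] false AND true AND true = false
[4] false AND false = false
[5.2] NOT false = true
[5] false AND true AND true = false
[root] false OR false OR false OR false OR false = false
Overall: false → refused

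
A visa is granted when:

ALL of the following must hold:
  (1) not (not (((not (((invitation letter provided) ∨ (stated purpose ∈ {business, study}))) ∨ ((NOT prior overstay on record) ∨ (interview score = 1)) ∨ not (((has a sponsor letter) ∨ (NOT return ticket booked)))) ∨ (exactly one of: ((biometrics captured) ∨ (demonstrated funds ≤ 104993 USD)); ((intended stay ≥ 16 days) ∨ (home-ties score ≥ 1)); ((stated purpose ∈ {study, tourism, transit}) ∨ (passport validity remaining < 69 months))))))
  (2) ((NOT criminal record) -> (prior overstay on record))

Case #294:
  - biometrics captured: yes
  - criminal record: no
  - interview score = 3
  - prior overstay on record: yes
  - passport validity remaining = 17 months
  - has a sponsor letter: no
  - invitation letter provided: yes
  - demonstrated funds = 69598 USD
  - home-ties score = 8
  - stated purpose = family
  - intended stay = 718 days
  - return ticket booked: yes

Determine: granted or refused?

Atomic conditions:
  invitation letter provided: yes → true
  stated purpose ∈ {business, study}: family is not in the set → false
  NOT prior overstay on record: yes → false
  interview score = 1: 3 == 1 is false
  has a sponsor letter: no → false
  NOT return ticket booked: yes → false
  biometrics captured: yes → true
  demonstrated funds ≤ 104993 USD: 69598 ≤ 104993 is true
  intended stay ≥ 16 days: 718 ≥ 16 is true
  home-ties score ≥ 1: 8 ≥ 1 is true
  stated purpose ∈ {study, tourism, transit}: family is not in the set → false
  passport validity remaining < 69 months: 17 < 69 is true
  NOT criminal record: no → true
  prior overstay on record: yes → true
Combine:
[1.1.1.1.1.1] true OR false = true
[1.1.1.1.1] NOT true = false
[1.1.1.1.2] false OR false = false
[1.1.1.1.3.1] false OR false = false
[1.1.1.1.3] NOT false = true
[1.1.1.1] false OR false OR true = true
[1.1.1.2.1] true OR true = true
[1.1.1.2.2] true OR true = true
[1.1.1.2.3] false OR true = true
[1.1.1.2] exactly-one(true, true, true) = false
[1.1.1] true OR false = true
[1.1] NOT true = false
[1] NOT false = true
[2] true → true = true
[root] true AND true = true
Overall: true → granted

Granted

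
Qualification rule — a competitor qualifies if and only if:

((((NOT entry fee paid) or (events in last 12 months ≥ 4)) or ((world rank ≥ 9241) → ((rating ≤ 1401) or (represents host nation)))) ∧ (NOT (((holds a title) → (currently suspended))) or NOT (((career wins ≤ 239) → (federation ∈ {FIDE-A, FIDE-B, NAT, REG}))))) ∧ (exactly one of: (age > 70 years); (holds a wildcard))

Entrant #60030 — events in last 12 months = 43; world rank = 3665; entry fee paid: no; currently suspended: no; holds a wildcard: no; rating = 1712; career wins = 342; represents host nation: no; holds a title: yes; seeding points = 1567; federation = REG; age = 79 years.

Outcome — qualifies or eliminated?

Qualifies

Atomic conditions:
  NOT entry fee paid: no → true
  events in last 12 months ≥ 4: 43 ≥ 4 is true
  world rank ≥ 9241: 3665 ≥ 9241 is false
  rating ≤ 1401: 1712 ≤ 1401 is false
  represents host nation: no → false
  holds a title: yes → true
  currently suspended: no → false
  career wins ≤ 239: 342 ≤ 239 is false
  federation ∈ {FIDE-A, FIDE-B, NAT, REG}: REG is in the set → true
  age > 70 years: 79 > 70 is true
  holds a wildcard: no → false
Combine:
[1.1.1] true OR true = true
[1.1.2.2] false OR false = false
[1.1.2] false → false (antecedent false ⇒ implication holds) = true
[1.1] true OR true = true
[1.2.1.1] true → false = false
[1.2.1] NOT false = true
[1.2.2.1] false → true (antecedent false ⇒ implication holds) = true
[1.2.2] NOT true = false
[1.2] true OR false = true
[1] true AND true = true
[2] exactly-one(true, false) = true
[root] true AND true = true
Overall: true → qualifies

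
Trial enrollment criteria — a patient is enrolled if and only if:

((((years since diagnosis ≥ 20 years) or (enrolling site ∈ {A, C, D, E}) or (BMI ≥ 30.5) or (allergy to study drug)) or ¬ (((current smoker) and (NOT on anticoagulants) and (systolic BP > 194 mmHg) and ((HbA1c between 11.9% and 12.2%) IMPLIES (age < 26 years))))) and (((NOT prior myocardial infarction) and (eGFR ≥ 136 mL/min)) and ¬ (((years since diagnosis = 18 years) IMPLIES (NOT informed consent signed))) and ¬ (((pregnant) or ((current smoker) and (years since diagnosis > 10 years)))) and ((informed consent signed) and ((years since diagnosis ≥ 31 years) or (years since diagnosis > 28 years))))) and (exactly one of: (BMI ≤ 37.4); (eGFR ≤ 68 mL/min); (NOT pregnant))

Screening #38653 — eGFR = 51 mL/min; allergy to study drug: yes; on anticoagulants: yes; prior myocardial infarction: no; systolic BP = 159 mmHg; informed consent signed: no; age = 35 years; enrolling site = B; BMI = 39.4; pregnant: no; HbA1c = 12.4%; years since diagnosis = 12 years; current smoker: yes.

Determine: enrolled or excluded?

Excluded

Atomic conditions:
  years since diagnosis ≥ 20 years: 12 ≥ 20 is false
  enrolling site ∈ {A, C, D, E}: B is not in the set → false
  BMI ≥ 30.5: 39.4 ≥ 30.5 is true
  allergy to study drug: yes → true
  current smoker: yes → true
  NOT on anticoagulants: yes → false
  systolic BP > 194 mmHg: 159 > 194 is false
  HbA1c between 11.9% and 12.2%: 12.4 in [11.9, 12.2] is false
  age < 26 years: 35 < 26 is false
  NOT prior myocardial infarction: no → true
  eGFR ≥ 136 mL/min: 51 ≥ 136 is false
  years since diagnosis = 18 years: 12 == 18 is false
  NOT informed consent signed: no → true
  pregnant: no → false
  years since diagnosis > 10 years: 12 > 10 is true
  informed consent signed: no → false
  years since diagnosis ≥ 31 years: 12 ≥ 31 is false
  years since diagnosis > 28 years: 12 > 28 is false
  BMI ≤ 37.4: 39.4 ≤ 37.4 is false
  eGFR ≤ 68 mL/min: 51 ≤ 68 is true
  NOT pregnant: no → true
Combine:
[1.1.1] false OR false OR true OR true = true
[1.1.2.1.4] false → false (antecedent false ⇒ implication holds) = true
[1.1.2.1] true AND false AND false AND true = false
[1.1.2] NOT false = true
[1.1] true OR true = true
[1.2.1] true AND false = false
[1.2.2.1] false → true (antecedent false ⇒ implication holds) = true
[1.2.2] NOT true = false
[1.2.3.1.2] true AND true = true
[1.2.3.1] false OR true = true
[1.2.3] NOT true = false
[1.2.4.2] false OR false = false
[1.2.4] false AND false = false
[1.2] false AND false AND false AND false = false
[1] true AND false = false
[2] exactly-one(false, true, true) = false
[root] false AND false = false
Overall: false → excluded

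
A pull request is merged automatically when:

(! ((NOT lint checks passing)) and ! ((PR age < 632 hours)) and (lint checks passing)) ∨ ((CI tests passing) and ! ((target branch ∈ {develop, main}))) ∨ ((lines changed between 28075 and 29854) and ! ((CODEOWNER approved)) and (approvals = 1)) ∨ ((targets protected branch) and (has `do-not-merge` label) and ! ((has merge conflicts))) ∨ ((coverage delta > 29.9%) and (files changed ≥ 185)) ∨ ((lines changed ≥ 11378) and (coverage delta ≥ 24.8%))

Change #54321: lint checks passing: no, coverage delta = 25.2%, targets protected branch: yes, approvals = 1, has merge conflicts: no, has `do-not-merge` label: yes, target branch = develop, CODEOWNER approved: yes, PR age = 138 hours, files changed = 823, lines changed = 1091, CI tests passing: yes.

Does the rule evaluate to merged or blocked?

Atomic conditions:
  NOT lint checks passing: no → true
  PR age < 632 hours: 138 < 632 is true
  lint checks passing: no → false
  CI tests passing: yes → true
  target branch ∈ {develop, main}: develop is in the set → true
  lines changed between 28075 and 29854: 1091 in [28075, 29854] is false
  CODEOWNER approved: yes → true
  approvals = 1: 1 == 1 is true
  targets protected branch: yes → true
  has `do-not-merge` label: yes → true
  has merge conflicts: no → false
  coverage delta > 29.9%: 25.2 > 29.9 is false
  files changed ≥ 185: 823 ≥ 185 is true
  lines changed ≥ 11378: 1091 ≥ 11378 is false
  coverage delta ≥ 24.8%: 25.2 ≥ 24.8 is true
Combine:
[1.1] NOT true = false
[1.2] NOT true = false
[1] false AND false AND false = false
[2.2] NOT true = false
[2] true AND false = false
[3.2] NOT true = false
[3] false AND false AND true = false
[4.3] NOT false = true
[4] true AND true AND true = true
[5] false AND true = false
[6] false AND true = false
[root] false OR false OR false OR true OR false OR false = true
Overall: true → merged

Merged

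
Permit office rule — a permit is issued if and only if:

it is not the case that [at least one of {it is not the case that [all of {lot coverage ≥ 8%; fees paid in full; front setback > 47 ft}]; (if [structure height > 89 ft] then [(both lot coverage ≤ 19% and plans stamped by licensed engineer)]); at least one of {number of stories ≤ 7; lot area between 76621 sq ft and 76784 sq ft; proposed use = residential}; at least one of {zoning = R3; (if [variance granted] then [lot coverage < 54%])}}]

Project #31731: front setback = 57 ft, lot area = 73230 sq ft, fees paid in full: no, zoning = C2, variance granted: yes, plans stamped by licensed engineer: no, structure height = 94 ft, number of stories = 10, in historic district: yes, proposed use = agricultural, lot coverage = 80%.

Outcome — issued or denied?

Atomic conditions:
  lot coverage ≥ 8%: 80 ≥ 8 is true
  fees paid in full: no → false
  front setback > 47 ft: 57 > 47 is true
  structure height > 89 ft: 94 > 89 is true
  lot coverage ≤ 19%: 80 ≤ 19 is false
  plans stamped by licensed engineer: no → false
  number of stories ≤ 7: 10 ≤ 7 is false
  lot area between 76621 sq ft and 76784 sq ft: 73230 in [76621, 76784] is false
  proposed use = residential: agricultural == residential is false
  zoning = R3: C2 == R3 is false
  variance granted: yes → true
  lot coverage < 54%: 80 < 54 is false
Combine:
[1.1.1] true AND false AND true = false
[1.1] NOT false = true
[1.2.2] false AND false = false
[1.2] true → false = false
[1.3] false OR false OR false = false
[1.4.2] true → false = false
[1.4] false OR false = false
[1] true OR false OR false OR false = true
[root] NOT true = false
Overall: false → denied

Denied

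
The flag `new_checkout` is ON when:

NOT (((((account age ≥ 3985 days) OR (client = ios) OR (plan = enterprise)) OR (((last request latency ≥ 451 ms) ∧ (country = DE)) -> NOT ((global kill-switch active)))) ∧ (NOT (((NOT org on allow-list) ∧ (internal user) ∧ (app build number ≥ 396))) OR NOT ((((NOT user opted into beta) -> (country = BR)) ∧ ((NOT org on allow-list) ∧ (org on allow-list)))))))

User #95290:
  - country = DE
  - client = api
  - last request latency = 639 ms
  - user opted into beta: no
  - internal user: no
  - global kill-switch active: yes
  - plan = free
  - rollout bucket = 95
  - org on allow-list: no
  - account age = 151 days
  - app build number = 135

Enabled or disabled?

Enabled

Atomic conditions:
  account age ≥ 3985 days: 151 ≥ 3985 is false
  client = ios: api == ios is false
  plan = enterprise: free == enterprise is false
  last request latency ≥ 451 ms: 639 ≥ 451 is true
  country = DE: DE == DE is true
  global kill-switch active: yes → true
  NOT org on allow-list: no → true
  internal user: no → false
  app build number ≥ 396: 135 ≥ 396 is false
  NOT user opted into beta: no → true
  country = BR: DE == BR is false
  org on allow-list: no → false
Combine:
[1.1.1] false OR false OR false = false
[1.1.2.1] true AND true = true
[1.1.2.2] NOT true = false
[1.1.2] true → false = false
[1.1] false OR false = false
[1.2.1.1] true AND false AND false = false
[1.2.1] NOT false = true
[1.2.2.1.1] true → false = false
[1.2.2.1.2] true AND false = false
[1.2.2.1] false AND false = false
[1.2.2] NOT false = true
[1.2] true OR true = true
[1] false AND true = false
[root] NOT false = true
Overall: true → enabled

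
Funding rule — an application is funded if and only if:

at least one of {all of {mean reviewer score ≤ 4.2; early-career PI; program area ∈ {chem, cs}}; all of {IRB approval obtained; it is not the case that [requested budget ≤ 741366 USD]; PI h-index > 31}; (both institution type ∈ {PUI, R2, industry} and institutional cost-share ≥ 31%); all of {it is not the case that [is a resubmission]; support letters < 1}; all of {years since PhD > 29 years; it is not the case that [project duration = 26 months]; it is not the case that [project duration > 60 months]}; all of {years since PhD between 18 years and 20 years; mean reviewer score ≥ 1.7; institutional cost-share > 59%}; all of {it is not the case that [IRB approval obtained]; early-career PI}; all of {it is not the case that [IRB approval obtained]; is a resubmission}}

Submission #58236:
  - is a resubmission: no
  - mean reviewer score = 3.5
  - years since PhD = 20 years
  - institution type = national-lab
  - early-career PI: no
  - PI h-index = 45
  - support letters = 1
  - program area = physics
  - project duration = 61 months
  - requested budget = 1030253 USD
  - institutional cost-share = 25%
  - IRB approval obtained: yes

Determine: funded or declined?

Funded

Atomic conditions:
  mean reviewer score ≤ 4.2: 3.5 ≤ 4.2 is true
  early-career PI: no → false
  program area ∈ {chem, cs}: physics is not in the set → false
  IRB approval obtained: yes → true
  requested budget ≤ 741366 USD: 1030253 ≤ 741366 is false
  PI h-index > 31: 45 > 31 is true
  institution type ∈ {PUI, R2, industry}: national-lab is not in the set → false
  institutional cost-share ≥ 31%: 25 ≥ 31 is false
  is a resubmission: no → false
  support letters < 1: 1 < 1 is false
  years since PhD > 29 years: 20 > 29 is false
  project duration = 26 months: 61 == 26 is false
  project duration > 60 months: 61 > 60 is true
  years since PhD between 18 years and 20 years: 20 in [18, 20] is true
  mean reviewer score ≥ 1.7: 3.5 ≥ 1.7 is true
  institutional cost-share > 59%: 25 > 59 is false
Combine:
[1] true AND false AND false = false
[2.2] NOT false = true
[2] true AND true AND true = true
[3] false AND false = false
[4.1] NOT false = true
[4] true AND false = false
[5.2] NOT false = true
[5.3] NOT true = false
[5] false AND true AND false = false
[6] true AND true AND false = false
[7.1] NOT true = false
[7] false AND false = false
[8.1] NOT true = false
[8] false AND false = false
[root] false OR true OR false OR false OR false OR false OR false OR false = true
Overall: true → funded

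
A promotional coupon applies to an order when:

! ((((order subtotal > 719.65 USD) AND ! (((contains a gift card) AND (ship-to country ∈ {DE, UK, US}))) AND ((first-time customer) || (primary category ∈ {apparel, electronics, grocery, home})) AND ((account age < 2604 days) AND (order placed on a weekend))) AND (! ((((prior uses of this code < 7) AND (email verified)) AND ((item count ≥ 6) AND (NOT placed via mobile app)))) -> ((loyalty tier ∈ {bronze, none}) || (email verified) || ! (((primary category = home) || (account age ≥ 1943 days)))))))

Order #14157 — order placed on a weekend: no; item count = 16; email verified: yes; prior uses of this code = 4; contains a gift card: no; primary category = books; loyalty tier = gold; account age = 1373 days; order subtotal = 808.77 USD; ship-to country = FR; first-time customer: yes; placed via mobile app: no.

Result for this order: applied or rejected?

Applied

Atomic conditions:
  order subtotal > 719.65 USD: 808.77 > 719.65 is true
  contains a gift card: no → false
  ship-to country ∈ {DE, UK, US}: FR is not in the set → false
  first-time customer: yes → true
  primary category ∈ {apparel, electronics, grocery, home}: books is not in the set → false
  account age < 2604 days: 1373 < 2604 is true
  order placed on a weekend: no → false
  prior uses of this code < 7: 4 < 7 is true
  email verified: yes → true
  item count ≥ 6: 16 ≥ 6 is true
  NOT placed via mobile app: no → true
  loyalty tier ∈ {bronze, none}: gold is not in the set → false
  primary category = home: books == home is false
  account age ≥ 1943 days: 1373 ≥ 1943 is false
Combine:
[1.1.2.1] false AND false = false
[1.1.2] NOT false = true
[1.1.3] true OR false = true
[1.1.4] true AND false = false
[1.1] true AND true AND true AND false = false
[1.2.1.1.1] true AND true = true
[1.2.1.1.2] true AND true = true
[1.2.1.1] true AND true = true
[1.2.1] NOT true = false
[1.2.2.3.1] false OR false = false
[1.2.2.3] NOT false = true
[1.2.2] false OR true OR true = true
[1.2] false → true (antecedent false ⇒ implication holds) = true
[1] false AND true = false
[root] NOT false = true
Overall: true → applied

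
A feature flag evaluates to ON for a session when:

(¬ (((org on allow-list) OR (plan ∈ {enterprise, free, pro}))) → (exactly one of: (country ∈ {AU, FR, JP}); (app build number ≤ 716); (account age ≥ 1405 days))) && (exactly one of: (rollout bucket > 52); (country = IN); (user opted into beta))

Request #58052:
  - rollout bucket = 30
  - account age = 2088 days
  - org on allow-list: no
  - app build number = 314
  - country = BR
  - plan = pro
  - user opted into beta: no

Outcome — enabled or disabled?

Atomic conditions:
  org on allow-list: no → false
  plan ∈ {enterprise, free, pro}: pro is in the set → true
  country ∈ {AU, FR, JP}: BR is not in the set → false
  app build number ≤ 716: 314 ≤ 716 is true
  account age ≥ 1405 days: 2088 ≥ 1405 is true
  rollout bucket > 52: 30 > 52 is false
  country = IN: BR == IN is false
  user opted into beta: no → false
Combine:
[1.1.1] false OR true = true
[1.1] NOT true = false
[1.2] exactly-one(false, true, true) = false
[1] false → false (antecedent false ⇒ implication holds) = true
[2] exactly-one(false, false, false) = false
[root] true AND false = false
Overall: false → disabled

Disabled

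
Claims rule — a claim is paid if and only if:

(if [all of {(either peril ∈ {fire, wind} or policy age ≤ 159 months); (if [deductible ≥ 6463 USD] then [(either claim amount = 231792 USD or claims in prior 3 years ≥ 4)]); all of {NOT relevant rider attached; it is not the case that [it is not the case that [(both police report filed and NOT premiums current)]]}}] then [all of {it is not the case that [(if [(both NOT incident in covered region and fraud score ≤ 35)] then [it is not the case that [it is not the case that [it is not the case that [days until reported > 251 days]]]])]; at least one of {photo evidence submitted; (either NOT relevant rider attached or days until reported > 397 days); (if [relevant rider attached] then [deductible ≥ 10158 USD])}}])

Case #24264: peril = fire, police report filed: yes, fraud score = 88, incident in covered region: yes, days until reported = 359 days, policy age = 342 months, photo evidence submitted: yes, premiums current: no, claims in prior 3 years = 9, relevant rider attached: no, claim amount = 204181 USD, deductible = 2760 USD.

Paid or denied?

Atomic conditions:
  peril ∈ {fire, wind}: fire is in the set → true
  policy age ≤ 159 months: 342 ≤ 159 is false
  deductible ≥ 6463 USD: 2760 ≥ 6463 is false
  claim amount = 231792 USD: 204181 == 231792 is false
  claims in prior 3 years ≥ 4: 9 ≥ 4 is true
  NOT relevant rider attached: no → true
  police report filed: yes → true
  NOT premiums current: no → true
  NOT incident in covered region: yes → false
  fraud score ≤ 35: 88 ≤ 35 is false
  days until reported > 251 days: 359 > 251 is true
  photo evidence submitted: yes → true
  days until reported > 397 days: 359 > 397 is false
  relevant rider attached: no → false
  deductible ≥ 10158 USD: 2760 ≥ 10158 is false
Combine:
[1.1] true OR false = true
[1.2.2] false OR true = true
[1.2] false → true (antecedent false ⇒ implication holds) = true
[1.3.2.1.1] true AND true = true
[1.3.2.1] NOT true = false
[1.3.2] NOT false = true
[1.3] true AND true = true
[1] true AND true AND true = true
[2.1.1.1] false AND false = false
[2.1.1.2.1.1] NOT true = false
[2.1.1.2.1] NOT false = true
[2.1.1.2] NOT true = false
[2.1.1] false → false (antecedent false ⇒ implication holds) = true
[2.1] NOT true = false
[2.2.2] true OR false = true
[2.2.3] false → false (antecedent false ⇒ implication holds) = true
[2.2] true OR true OR true = true
[2] false AND true = false
[root] true → false = false
Overall: false → denied

Denied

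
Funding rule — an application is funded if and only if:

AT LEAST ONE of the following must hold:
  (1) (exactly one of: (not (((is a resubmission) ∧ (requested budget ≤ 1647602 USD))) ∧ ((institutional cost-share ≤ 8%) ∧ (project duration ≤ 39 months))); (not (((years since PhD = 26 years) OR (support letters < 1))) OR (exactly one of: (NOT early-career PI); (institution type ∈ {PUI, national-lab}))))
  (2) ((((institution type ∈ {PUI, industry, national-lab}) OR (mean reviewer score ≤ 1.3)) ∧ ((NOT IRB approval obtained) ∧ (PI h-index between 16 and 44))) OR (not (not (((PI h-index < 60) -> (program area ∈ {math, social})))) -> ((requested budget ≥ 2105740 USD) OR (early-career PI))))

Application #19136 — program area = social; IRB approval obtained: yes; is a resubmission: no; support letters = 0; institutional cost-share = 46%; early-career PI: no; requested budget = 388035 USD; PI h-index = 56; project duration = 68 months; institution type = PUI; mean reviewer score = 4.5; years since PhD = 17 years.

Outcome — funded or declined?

Declined

Atomic conditions:
  is a resubmission: no → false
  requested budget ≤ 1647602 USD: 388035 ≤ 1647602 is true
  institutional cost-share ≤ 8%: 46 ≤ 8 is false
  project duration ≤ 39 months: 68 ≤ 39 is false
  years since PhD = 26 years: 17 == 26 is false
  support letters < 1: 0 < 1 is true
  NOT early-career PI: no → true
  institution type ∈ {PUI, national-lab}: PUI is in the set → true
  institution type ∈ {PUI, industry, national-lab}: PUI is in the set → true
  mean reviewer score ≤ 1.3: 4.5 ≤ 1.3 is false
  NOT IRB approval obtained: yes → false
  PI h-index between 16 and 44: 56 in [16, 44] is false
  PI h-index < 60: 56 < 60 is true
  program area ∈ {math, social}: social is in the set → true
  requested budget ≥ 2105740 USD: 388035 ≥ 2105740 is false
  early-career PI: no → false
Combine:
[1.1.1.1] false AND true = false
[1.1.1] NOT false = true
[1.1.2] false AND false = false
[1.1] true AND false = false
[1.2.1.1] false OR true = true
[1.2.1] NOT true = false
[1.2.2] exactly-one(true, true) = false
[1.2] false OR false = false
[1] exactly-one(false, false) = false
[2.1.1] true OR false = true
[2.1.2] false AND false = false
[2.1] true AND false = false
[2.2.1.1.1] true → true = true
[2.2.1.1] NOT true = false
[2.2.1] NOT false = true
[2.2.2] false OR false = false
[2.2] true → false = false
[2] false OR false = false
[root] false OR false = false
Overall: false → declined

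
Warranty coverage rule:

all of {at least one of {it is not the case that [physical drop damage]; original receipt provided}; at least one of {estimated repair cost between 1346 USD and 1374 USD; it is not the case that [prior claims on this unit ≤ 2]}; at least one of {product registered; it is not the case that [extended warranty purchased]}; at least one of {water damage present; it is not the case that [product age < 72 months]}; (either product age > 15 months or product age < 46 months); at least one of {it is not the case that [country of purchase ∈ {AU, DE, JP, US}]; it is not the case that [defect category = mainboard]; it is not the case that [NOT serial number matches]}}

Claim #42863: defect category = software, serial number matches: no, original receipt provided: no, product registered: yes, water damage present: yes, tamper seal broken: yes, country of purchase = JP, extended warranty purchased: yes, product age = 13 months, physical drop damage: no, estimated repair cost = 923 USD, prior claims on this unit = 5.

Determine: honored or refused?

Atomic conditions:
  physical drop damage: no → false
  original receipt provided: no → false
  estimated repair cost between 1346 USD and 1374 USD: 923 in [1346, 1374] is false
  prior claims on this unit ≤ 2: 5 ≤ 2 is false
  product registered: yes → true
  extended warranty purchased: yes → true
  water damage present: yes → true
  product age < 72 months: 13 < 72 is true
  product age > 15 months: 13 > 15 is false
  product age < 46 months: 13 < 46 is true
  country of purchase ∈ {AU, DE, JP, US}: JP is in the set → true
  defect category = mainboard: software == mainboard is false
  NOT serial number matches: no → true
Combine:
[1.1] NOT false = true
[1] true OR false = true
[2.2] NOT false = true
[2] false OR true = true
[3.2] NOT true = false
[3] true OR false = true
[4.2] NOT true = false
[4] true OR false = true
[5] false OR true = true
[6.1] NOT true = false
[6.2] NOT false = true
[6.3] NOT true = false
[6] false OR true OR false = true
[root] true AND true AND true AND true AND true AND true = true
Overall: true → honored

Honored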